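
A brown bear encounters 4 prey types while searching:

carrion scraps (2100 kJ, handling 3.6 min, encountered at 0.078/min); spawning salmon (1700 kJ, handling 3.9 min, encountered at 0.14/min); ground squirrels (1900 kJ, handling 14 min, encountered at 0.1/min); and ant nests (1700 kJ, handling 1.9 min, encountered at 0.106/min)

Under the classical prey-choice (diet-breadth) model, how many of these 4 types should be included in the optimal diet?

3

Profitabilities (E/h, kJ/min): ant nests 895, carrion scraps 583, spawning salmon 436, ground squirrels 136. Add prey in this order while the next type's profitability exceeds the intake rate on those already taken.
Rate on top 1: 150. carrion scraps: 583 > 150 → include.
Rate on top 2: 232.1. spawning salmon: 436 > 232.1 → include.
Rate on top 3: 287. ground squirrels: 136 < 287 → exclude; stop.
Optimal diet: ant nests, carrion scraps, spawning salmon — 3 of 4 types.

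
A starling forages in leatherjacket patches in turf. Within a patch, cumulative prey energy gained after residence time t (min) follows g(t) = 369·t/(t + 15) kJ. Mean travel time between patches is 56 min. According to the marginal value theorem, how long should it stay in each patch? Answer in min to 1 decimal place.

29.0 min

Optimal t* satisfies g'(t*) = g(t*)/(T + t*).
g'(t) = 369·15/(t + 15)². Setting 369·15/(t+15)² = 369t/[(t+15)(56+t)] gives 15(56+t) = t(t+15), so t² = 15×56 = 840.
t* = √840 = 28.98 min.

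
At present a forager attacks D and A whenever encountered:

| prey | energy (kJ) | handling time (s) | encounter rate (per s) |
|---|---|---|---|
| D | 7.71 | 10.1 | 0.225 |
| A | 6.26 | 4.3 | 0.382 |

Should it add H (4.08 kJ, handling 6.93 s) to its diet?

No

Current rate: (0.225×7.71 + 0.382×6.26)/(1 + 0.225×10.1 + 0.382×4.3) = 0.8395 kJ/s.
Profitability of H: 4.08/6.93 = 0.5887 kJ/s.
Since 0.5887 < R, time spent handling H is better spent searching.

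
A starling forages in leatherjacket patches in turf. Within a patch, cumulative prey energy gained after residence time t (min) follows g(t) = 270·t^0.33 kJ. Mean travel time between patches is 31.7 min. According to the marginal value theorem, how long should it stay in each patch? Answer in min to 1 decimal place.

By the marginal value theorem, leave when the instantaneous gain rate g'(t) equals the habitat-wide average g(t)/(T + t).
g'(t) = 0.33·270·t^-0.67. Setting 0.33·270·t^-0.67 = 270·t^0.33/(31.7+t) gives 0.33(31.7+t) = t, so 0.67·t = 0.33×31.7.
t* = 0.33×31.7/0.67 = 15.61 min.

15.6 min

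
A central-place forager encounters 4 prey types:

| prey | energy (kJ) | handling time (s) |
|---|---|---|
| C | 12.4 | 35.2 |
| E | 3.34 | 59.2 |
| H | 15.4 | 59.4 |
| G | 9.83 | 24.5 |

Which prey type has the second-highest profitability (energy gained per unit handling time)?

C

Profitability E/h (kJ/s): C = 12.4/35.2 = 0.352, E = 3.34/59.2 = 0.0564, H = 15.4/59.4 = 0.259, G = 9.83/24.5 = 0.401.
Ranked: G > C > H > E.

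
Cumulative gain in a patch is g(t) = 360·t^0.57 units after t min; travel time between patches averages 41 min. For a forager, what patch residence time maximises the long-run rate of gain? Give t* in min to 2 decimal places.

54.35 min

Maximise g(t)/(T+t): set derivative to zero → g'(t)(T+t) = g(t).
g'(t) = 0.57·360·t^-0.43. Setting 0.57·360·t^-0.43 = 360·t^0.57/(41+t) gives 0.57(41+t) = t, so 0.43·t = 0.57×41.
t* = 0.57×41/0.43 = 54.35 min.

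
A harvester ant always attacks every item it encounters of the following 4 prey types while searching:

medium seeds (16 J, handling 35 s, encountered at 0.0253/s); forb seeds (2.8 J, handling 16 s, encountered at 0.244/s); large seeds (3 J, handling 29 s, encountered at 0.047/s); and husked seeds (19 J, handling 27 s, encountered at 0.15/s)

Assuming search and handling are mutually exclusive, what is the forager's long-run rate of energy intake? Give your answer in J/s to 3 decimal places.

R = Σλ_iE_i / (1 + Σλ_ih_i)
Numerator: 0.0253×16 + 0.244×2.8 + 0.047×3 + 0.15×19 = 4.079
Denominator: 1 + 0.0253×35 + 0.244×16 + 0.047×29 + 0.15×27 = 11.2
R = 4.079/11.2 = 0.3641 J/s

0.364 J/s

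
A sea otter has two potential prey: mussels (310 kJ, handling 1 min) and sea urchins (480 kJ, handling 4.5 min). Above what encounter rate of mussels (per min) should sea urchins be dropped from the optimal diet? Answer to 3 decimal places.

The zero-one rule: include sea urchins iff E₂/h₂ > λE₁/(1+λh₁). Equality gives the switch point.
λE₁h₂ = E₂ + λE₂h₁ ⇒ λ = E₂/(E₁h₂ − E₂h₁) = 480/(1395 − 480) = 0.5246 per min.

0.525 per min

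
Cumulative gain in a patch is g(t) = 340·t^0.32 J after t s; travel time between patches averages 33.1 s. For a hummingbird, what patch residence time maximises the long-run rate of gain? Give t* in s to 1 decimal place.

By the marginal value theorem, leave when the instantaneous gain rate g'(t) equals the habitat-wide average g(t)/(T + t).
g'(t) = 0.32·340·t^-0.68. Setting 0.32·340·t^-0.68 = 340·t^0.32/(33.1+t) gives 0.32(33.1+t) = t, so 0.68·t = 0.32×33.1.
t* = 0.32×33.1/0.68 = 15.58 s.

15.6 s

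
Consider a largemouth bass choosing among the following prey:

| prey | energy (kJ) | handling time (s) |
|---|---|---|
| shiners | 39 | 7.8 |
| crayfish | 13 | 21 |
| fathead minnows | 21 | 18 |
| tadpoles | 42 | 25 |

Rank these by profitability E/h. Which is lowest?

In descending order of E/h:
shiners: 39/7.8 = 5 kJ/s
tadpoles: 42/25 = 1.68 kJ/s
fathead minnows: 21/18 = 1.17 kJ/s
crayfish: 13/21 = 0.619 kJ/s

crayfish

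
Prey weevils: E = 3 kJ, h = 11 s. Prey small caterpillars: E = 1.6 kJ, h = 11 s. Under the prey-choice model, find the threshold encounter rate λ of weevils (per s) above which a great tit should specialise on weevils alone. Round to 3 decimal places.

0.104 per s

At the threshold, the rate on weevils alone equals the profitability of small caterpillars: λ·3/(1 + λ·11) = 1.6/11 = 0.1455.
Rearranging, λ(3 − 0.1455×11) = 0.1455, so λ = 0.1455/1.4 = 0.1039 per s.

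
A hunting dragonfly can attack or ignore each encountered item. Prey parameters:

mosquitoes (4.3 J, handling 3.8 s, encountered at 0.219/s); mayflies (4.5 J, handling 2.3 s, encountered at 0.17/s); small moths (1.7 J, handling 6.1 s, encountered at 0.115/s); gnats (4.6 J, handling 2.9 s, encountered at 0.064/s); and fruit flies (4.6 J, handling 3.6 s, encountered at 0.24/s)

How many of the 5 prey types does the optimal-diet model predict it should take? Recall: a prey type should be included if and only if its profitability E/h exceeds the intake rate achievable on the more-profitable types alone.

4

Rank by E/h (J/s): mayflies 1.96, gnats 1.59, fruit flies 1.28, mosquitoes 1.13, small moths 0.279. Include each in turn until the next type's E/h falls below the running intake rate.
Rate on top 1: 0.55. gnats: 1.59 > 0.55 → include.
Rate on top 2: 0.672. fruit flies: 1.28 > 0.672 → include.
Rate on top 3: 0.8864. mosquitoes: 1.13 > 0.8864 → include.
Rate on top 4: 0.9488. small moths: 0.279 < 0.9488 → exclude; stop.
Optimal diet: mayflies, gnats, fruit flies, mosquitoes — 4 of 5 types.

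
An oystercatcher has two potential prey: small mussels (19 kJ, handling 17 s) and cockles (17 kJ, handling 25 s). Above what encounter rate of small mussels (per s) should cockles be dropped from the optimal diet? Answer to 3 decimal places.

The zero-one rule: include cockles iff E₂/h₂ > λE₁/(1+λh₁). Equality gives the switch point.
λE₁h₂ = E₂ + λE₂h₁ ⇒ λ = E₂/(E₁h₂ − E₂h₁) = 17/(475 − 289) = 0.0914 per s.

0.091 per s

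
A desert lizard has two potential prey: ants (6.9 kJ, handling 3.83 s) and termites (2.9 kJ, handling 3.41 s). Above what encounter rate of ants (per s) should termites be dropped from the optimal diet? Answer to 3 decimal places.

0.233 per s

At the threshold, the rate on ants alone equals the profitability of termites: λ·6.9/(1 + λ·3.83) = 2.9/3.41 = 0.8504.
Rearranging, λ(6.9 − 0.8504×3.83) = 0.8504, so λ = 0.8504/3.643 = 0.2335 per s.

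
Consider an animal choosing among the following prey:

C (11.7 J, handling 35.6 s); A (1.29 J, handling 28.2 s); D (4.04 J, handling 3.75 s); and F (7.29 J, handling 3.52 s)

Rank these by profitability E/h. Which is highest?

F

Profitability E/h (J/s): C = 11.7/35.6 = 0.329, A = 1.29/28.2 = 0.0457, D = 4.04/3.75 = 1.08, F = 7.29/3.52 = 2.07.
Ranked: F > D > C > A.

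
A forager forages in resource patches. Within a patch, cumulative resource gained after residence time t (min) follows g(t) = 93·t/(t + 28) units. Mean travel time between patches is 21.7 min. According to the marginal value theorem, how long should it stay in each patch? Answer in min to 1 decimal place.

24.6 min

Maximise g(t)/(T+t): set derivative to zero → g'(t)(T+t) = g(t).
g'(t) = 93·28/(t + 28)². Setting 93·28/(t+28)² = 93t/[(t+28)(21.7+t)] gives 28(21.7+t) = t(t+28), so t² = 28×21.7 = 607.6.
t* = √607.6 = 24.65 min.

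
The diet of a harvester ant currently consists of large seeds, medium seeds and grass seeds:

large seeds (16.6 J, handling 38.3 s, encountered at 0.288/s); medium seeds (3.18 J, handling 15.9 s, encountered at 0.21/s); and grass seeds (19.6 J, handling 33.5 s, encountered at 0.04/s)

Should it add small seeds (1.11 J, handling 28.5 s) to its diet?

No

Intake rate on the current diet: R = (0.288×16.6 + 0.21×3.18 + 0.04×19.6) / (1 + 0.288×38.3 + 0.21×15.9 + 0.04×33.5) = 6.233/16.71 = 0.373 J/s.
Profitability of small seeds: 1.11/28.5 = 0.03895 J/s.
Since 0.03895 < R, time spent handling small seeds is better spent searching.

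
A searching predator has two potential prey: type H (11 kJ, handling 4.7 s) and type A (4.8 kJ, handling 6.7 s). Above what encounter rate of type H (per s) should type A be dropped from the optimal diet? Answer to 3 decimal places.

At the threshold, the rate on type H alone equals the profitability of type A: λ·11/(1 + λ·4.7) = 4.8/6.7 = 0.7164.
Rearranging, λ(11 − 0.7164×4.7) = 0.7164, so λ = 0.7164/7.633 = 0.09386 per s.

0.094 per s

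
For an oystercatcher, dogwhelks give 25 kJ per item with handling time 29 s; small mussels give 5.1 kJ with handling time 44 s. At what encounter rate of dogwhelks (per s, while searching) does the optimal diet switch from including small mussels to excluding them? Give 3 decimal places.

0.005 per s

At the threshold, the rate on dogwhelks alone equals the profitability of small mussels: λ·25/(1 + λ·29) = 5.1/44 = 0.1159.
Rearranging, λ(25 − 0.1159×29) = 0.1159, so λ = 0.1159/21.64 = 0.005357 per s.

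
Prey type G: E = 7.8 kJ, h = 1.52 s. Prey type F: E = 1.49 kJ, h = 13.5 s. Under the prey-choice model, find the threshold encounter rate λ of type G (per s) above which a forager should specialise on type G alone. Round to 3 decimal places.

At the threshold, the rate on type G alone equals the profitability of type F: λ·7.8/(1 + λ·1.52) = 1.49/13.5 = 0.1104.
Rearranging, λ(7.8 − 0.1104×1.52) = 0.1104, so λ = 0.1104/7.632 = 0.01446 per s.

0.014 per s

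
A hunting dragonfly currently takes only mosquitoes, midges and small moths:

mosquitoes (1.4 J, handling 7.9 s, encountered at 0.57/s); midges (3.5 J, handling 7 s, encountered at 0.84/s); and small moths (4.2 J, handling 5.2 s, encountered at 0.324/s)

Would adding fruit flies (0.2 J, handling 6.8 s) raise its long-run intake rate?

Current rate: (0.57×1.4 + 0.84×3.5 + 0.324×4.2)/(1 + 0.57×7.9 + 0.84×7 + 0.324×5.2) = 0.3902 J/s.
fruit flies: E/h = 0.2/6.8 = 0.02941 J/s.
0.02941 < 0.3902, so adding fruit flies would lower the average — exclude it.

No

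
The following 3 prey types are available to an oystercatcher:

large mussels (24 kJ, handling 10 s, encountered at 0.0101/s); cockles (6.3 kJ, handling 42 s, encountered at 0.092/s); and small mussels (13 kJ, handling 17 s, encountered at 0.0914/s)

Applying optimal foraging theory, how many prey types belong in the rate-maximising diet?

2

Rank by E/h (kJ/s): large mussels 2.4, small mussels 0.765, cockles 0.15. Include each in turn until the next type's E/h falls below the running intake rate.
Rate on top 1: 0.2202. small mussels: 0.765 > 0.2202 → include.
Rate on top 2: 0.5389. cockles: 0.15 < 0.5389 → exclude; stop.
Optimal diet: large mussels, small mussels — 2 of 3 types.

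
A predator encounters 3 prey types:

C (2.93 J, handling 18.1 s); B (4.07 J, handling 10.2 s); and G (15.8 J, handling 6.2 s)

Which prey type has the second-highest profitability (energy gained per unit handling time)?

In descending order of E/h:
G: 15.8/6.2 = 2.55 J/s
B: 4.07/10.2 = 0.399 J/s
C: 2.93/18.1 = 0.162 J/s

B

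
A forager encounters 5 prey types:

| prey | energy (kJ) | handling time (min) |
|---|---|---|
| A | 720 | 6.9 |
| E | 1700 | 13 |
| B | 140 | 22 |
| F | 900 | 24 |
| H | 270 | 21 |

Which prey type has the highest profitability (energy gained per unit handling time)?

Profitability E/h (kJ/min): A = 720/6.9 = 104, E = 1700/13 = 131, B = 140/22 = 6.36, F = 900/24 = 37.5, H = 270/21 = 12.9.
Ranked: E > A > F > H > B.

E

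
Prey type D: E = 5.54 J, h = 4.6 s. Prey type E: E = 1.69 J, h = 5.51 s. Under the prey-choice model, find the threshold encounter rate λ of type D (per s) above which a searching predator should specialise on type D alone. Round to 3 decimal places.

0.074 per s

Drop type E once their profitability E₂/h₂ falls below the rate achievable on type D alone: E₂/h₂ = λE₁/(1 + λh₁).
Solve for λ: λE₁h₂ = E₂(1 + λh₁) → λ(E₁h₂ − E₂h₁) = E₂ → λ = E₂/(E₁h₂ − E₂h₁).
λ = 1.69/(5.54×5.51 − 1.69×4.6) = 1.69/22.75 = 0.07428 per s.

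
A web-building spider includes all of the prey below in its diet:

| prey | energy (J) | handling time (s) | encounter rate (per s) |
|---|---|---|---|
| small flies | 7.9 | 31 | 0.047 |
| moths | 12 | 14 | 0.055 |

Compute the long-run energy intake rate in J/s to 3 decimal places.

0.320 J/s

R = Σλ_iE_i / (1 + Σλ_ih_i)
Numerator: 0.047×7.9 + 0.055×12 = 1.031
Denominator: 1 + 0.047×31 + 0.055×14 = 3.227
R = 1.031/3.227 = 0.3196 J/s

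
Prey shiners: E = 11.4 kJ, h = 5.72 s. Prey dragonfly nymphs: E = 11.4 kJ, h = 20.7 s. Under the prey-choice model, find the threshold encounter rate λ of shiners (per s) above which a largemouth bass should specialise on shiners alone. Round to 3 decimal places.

The zero-one rule: include dragonfly nymphs iff E₂/h₂ > λE₁/(1+λh₁). Equality gives the switch point.
λE₁h₂ = E₂ + λE₂h₁ ⇒ λ = E₂/(E₁h₂ − E₂h₁) = 11.4/(236 − 65.21) = 0.06676 per s.

0.067 per s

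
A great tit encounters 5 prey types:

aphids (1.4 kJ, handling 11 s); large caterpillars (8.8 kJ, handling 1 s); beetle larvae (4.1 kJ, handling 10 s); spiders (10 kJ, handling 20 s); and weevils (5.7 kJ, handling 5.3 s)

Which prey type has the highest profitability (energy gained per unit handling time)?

large caterpillars

Profitability E/h (kJ/s): aphids = 1.4/11 = 0.127, large caterpillars = 8.8/1 = 8.8, beetle larvae = 4.1/10 = 0.41, spiders = 10/20 = 0.5, weevils = 5.7/5.3 = 1.08.
Ranked: large caterpillars > weevils > spiders > beetle larvae > aphids.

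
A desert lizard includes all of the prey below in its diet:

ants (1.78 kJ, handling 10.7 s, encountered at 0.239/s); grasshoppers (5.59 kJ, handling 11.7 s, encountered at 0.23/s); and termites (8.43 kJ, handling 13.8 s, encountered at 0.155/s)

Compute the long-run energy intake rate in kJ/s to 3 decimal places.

0.360 kJ/s

Energy encountered per unit search time: 0.239×1.78 + 0.23×5.59 + 0.155×8.43 = 3.018 kJ/s.
Handling time per unit search time: 0.239×10.7 + 0.23×11.7 + 0.155×13.8 = 7.387.
Rate = 3.018/(1 + 7.387) = 0.3598 kJ/s.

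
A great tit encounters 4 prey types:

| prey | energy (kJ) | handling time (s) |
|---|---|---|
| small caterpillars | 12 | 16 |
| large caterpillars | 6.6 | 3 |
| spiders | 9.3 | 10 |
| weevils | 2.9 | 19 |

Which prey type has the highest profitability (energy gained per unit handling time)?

large caterpillars

Profitability E/h (kJ/s): small caterpillars = 12/16 = 0.75, large caterpillars = 6.6/3 = 2.2, spiders = 9.3/10 = 0.93, weevils = 2.9/19 = 0.153.
Ranked: large caterpillars > spiders > small caterpillars > weevils.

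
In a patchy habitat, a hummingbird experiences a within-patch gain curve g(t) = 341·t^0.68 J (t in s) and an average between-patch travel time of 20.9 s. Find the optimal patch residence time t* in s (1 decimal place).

44.4 s

Optimal t* satisfies g'(t*) = g(t*)/(T + t*).
g'(t) = 0.68·341·t^-0.32. Setting 0.68·341·t^-0.32 = 341·t^0.68/(20.9+t) gives 0.68(20.9+t) = t, so 0.32·t = 0.68×20.9.
t* = 0.68×20.9/0.32 = 44.41 s.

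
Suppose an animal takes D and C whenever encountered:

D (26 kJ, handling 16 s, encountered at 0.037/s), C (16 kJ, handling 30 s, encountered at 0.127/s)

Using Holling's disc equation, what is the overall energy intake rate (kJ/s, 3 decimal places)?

0.554 kJ/s

Energy encountered per unit search time: 0.037×26 + 0.127×16 = 2.994 kJ/s.
Handling time per unit search time: 0.037×16 + 0.127×30 = 4.402.
Rate = 2.994/(1 + 4.402) = 0.5542 kJ/s.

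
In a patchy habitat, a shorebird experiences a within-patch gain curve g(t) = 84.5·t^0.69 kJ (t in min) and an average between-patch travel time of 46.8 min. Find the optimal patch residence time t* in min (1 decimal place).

104.2 min

By the marginal value theorem, leave when the instantaneous gain rate g'(t) equals the habitat-wide average g(t)/(T + t).
g'(t) = 0.69·84.5·t^-0.31. Setting 0.69·84.5·t^-0.31 = 84.5·t^0.69/(46.8+t) gives 0.69(46.8+t) = t, so 0.31·t = 0.69×46.8.
t* = 0.69×46.8/0.31 = 104.2 min.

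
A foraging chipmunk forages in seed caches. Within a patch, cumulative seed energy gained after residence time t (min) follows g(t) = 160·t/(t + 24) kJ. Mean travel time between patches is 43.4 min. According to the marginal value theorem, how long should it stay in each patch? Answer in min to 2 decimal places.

Maximise g(t)/(T+t): set derivative to zero → g'(t)(T+t) = g(t).
g'(t) = 160·24/(t + 24)². Setting 160·24/(t+24)² = 160t/[(t+24)(43.4+t)] gives 24(43.4+t) = t(t+24), so t² = 24×43.4 = 1042.
t* = √1042 = 32.27 min.

32.27 min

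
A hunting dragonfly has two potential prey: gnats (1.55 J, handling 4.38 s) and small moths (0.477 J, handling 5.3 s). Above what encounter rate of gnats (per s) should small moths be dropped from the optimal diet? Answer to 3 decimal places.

0.078 per s

Drop small moths once their profitability E₂/h₂ falls below the rate achievable on gnats alone: E₂/h₂ = λE₁/(1 + λh₁).
Solve for λ: λE₁h₂ = E₂(1 + λh₁) → λ(E₁h₂ − E₂h₁) = E₂ → λ = E₂/(E₁h₂ − E₂h₁).
λ = 0.477/(1.55×5.3 − 0.477×4.38) = 0.477/6.126 = 0.07787 per s.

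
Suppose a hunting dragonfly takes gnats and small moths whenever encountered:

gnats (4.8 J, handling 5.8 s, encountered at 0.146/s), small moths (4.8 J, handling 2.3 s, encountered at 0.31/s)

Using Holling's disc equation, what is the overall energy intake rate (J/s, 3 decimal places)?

R = (0.146×4.8 + 0.31×4.8) / (1 + 0.146×5.8 + 0.31×2.3) = 2.189/2.56 = 0.8551 J/s.

0.855 J/s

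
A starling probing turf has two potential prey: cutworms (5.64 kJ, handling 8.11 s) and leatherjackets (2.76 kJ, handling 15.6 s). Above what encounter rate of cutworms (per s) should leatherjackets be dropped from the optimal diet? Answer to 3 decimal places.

The zero-one rule: include leatherjackets iff E₂/h₂ > λE₁/(1+λh₁). Equality gives the switch point.
λE₁h₂ = E₂ + λE₂h₁ ⇒ λ = E₂/(E₁h₂ − E₂h₁) = 2.76/(87.98 − 22.38) = 0.04207 per s.

0.042 per s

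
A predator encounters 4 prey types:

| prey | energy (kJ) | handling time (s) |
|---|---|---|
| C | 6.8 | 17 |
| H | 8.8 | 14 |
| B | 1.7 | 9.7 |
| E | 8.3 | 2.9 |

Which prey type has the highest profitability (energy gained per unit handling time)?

Profitability E/h (kJ/s): C = 6.8/17 = 0.4, H = 8.8/14 = 0.629, B = 1.7/9.7 = 0.175, E = 8.3/2.9 = 2.86.
Ranked: E > H > C > B.

E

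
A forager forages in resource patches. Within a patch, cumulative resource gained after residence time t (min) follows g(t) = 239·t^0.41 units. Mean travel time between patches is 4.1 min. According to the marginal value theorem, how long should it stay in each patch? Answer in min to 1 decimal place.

By the marginal value theorem, leave when the instantaneous gain rate g'(t) equals the habitat-wide average g(t)/(T + t).
g'(t) = 0.41·239·t^-0.59. Setting 0.41·239·t^-0.59 = 239·t^0.41/(4.1+t) gives 0.41(4.1+t) = t, so 0.59·t = 0.41×4.1.
t* = 0.41×4.1/0.59 = 2.849 min.

2.8 min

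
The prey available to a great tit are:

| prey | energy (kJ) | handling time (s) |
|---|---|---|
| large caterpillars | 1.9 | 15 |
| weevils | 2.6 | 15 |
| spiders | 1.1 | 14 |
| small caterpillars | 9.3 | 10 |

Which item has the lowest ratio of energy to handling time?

In descending order of E/h:
small caterpillars: 9.3/10 = 0.93 kJ/s
weevils: 2.6/15 = 0.173 kJ/s
large caterpillars: 1.9/15 = 0.127 kJ/s
spiders: 1.1/14 = 0.0786 kJ/s

spiders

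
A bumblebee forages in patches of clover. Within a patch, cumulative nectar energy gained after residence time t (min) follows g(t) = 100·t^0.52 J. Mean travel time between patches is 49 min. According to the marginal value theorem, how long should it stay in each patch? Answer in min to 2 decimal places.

By the marginal value theorem, leave when the instantaneous gain rate g'(t) equals the habitat-wide average g(t)/(T + t).
g'(t) = 0.52·100·t^-0.48. Setting 0.52·100·t^-0.48 = 100·t^0.52/(49+t) gives 0.52(49+t) = t, so 0.48·t = 0.52×49.
t* = 0.52×49/0.48 = 53.08 min.

53.08 min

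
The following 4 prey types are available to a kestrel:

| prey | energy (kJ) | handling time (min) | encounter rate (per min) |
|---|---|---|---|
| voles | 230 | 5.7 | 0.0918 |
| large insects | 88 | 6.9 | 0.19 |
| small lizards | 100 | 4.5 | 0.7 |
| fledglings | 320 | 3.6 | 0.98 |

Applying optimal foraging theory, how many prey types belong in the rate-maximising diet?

1

Profitabilities (E/h, kJ/min): fledglings 88.9, voles 40.4, small lizards 22.2, large insects 12.8. Add prey in this order while the next type's profitability exceeds the intake rate on those already taken.
Rate on top 1: 69.26. voles: 40.4 < 69.26 → exclude; stop.
Optimal diet: fledglings — 1 of 4 types.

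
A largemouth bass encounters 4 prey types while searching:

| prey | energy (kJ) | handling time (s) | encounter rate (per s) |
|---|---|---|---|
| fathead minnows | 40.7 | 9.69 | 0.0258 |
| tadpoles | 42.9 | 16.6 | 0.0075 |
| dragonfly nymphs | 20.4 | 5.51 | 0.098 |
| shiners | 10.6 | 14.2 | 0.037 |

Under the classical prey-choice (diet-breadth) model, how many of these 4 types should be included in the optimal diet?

Rank by E/h (kJ/s): fathead minnows 4.2, dragonfly nymphs 3.7, tadpoles 2.58, shiners 0.746. Include each in turn until the next type's E/h falls below the running intake rate.
Rate on top 1: 0.84. dragonfly nymphs: 3.7 > 0.84 → include.
Rate on top 2: 1.704. tadpoles: 2.58 > 1.704 → include.
Rate on top 3: 1.761. shiners: 0.746 < 1.761 → exclude; stop.
Optimal diet: fathead minnows, dragonfly nymphs, tadpoles — 3 of 4 types.

3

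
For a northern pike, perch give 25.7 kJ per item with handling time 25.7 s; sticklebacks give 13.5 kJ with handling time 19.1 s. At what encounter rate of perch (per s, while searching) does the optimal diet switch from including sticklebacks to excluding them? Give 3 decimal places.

0.094 per s

The zero-one rule: include sticklebacks iff E₂/h₂ > λE₁/(1+λh₁). Equality gives the switch point.
λE₁h₂ = E₂ + λE₂h₁ ⇒ λ = E₂/(E₁h₂ − E₂h₁) = 13.5/(490.9 − 346.9) = 0.0938 per s.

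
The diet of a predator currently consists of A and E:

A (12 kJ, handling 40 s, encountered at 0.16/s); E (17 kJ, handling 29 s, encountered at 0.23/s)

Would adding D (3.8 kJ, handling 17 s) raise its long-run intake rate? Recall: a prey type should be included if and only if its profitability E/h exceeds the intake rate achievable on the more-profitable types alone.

Intake rate on the current diet: R = (0.16×12 + 0.23×17) / (1 + 0.16×40 + 0.23×29) = 5.83/14.07 = 0.4144 kJ/s.
D: E/h = 3.8/17 = 0.2235 kJ/s.
0.2235 < 0.4144, so adding D would lower the average — exclude it.

No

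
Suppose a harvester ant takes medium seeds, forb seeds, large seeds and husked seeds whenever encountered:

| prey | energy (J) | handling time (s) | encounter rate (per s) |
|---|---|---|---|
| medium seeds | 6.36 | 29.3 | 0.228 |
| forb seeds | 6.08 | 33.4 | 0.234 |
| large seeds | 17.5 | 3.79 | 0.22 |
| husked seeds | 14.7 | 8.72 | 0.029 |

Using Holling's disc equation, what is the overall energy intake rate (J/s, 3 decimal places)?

R = (0.228×6.36 + 0.234×6.08 + 0.22×17.5 + 0.029×14.7) / (1 + 0.228×29.3 + 0.234×33.4 + 0.22×3.79 + 0.029×8.72) = 7.149/16.58 = 0.4311 J/s.

0.431 J/s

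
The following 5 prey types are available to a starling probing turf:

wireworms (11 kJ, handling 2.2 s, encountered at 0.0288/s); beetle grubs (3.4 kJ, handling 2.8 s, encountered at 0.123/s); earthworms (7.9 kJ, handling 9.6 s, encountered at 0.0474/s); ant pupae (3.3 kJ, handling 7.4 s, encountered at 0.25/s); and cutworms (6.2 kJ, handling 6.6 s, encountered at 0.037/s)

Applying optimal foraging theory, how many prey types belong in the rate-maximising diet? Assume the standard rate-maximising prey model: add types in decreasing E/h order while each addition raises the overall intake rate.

4

Profitabilities (E/h, kJ/s): wireworms 5, beetle grubs 1.21, cutworms 0.939, earthworms 0.823, ant pupae 0.446. Add prey in this order while the next type's profitability exceeds the intake rate on those already taken.
Rate on top 1: 0.2979. beetle grubs: 1.21 > 0.2979 → include.
Rate on top 2: 0.5221. cutworms: 0.939 > 0.5221 → include.
Rate on top 3: 0.5838. earthworms: 0.823 > 0.5838 → include.
Rate on top 4: 0.6354. ant pupae: 0.446 < 0.6354 → exclude; stop.
Optimal diet: wireworms, beetle grubs, cutworms, earthworms — 4 of 5 types.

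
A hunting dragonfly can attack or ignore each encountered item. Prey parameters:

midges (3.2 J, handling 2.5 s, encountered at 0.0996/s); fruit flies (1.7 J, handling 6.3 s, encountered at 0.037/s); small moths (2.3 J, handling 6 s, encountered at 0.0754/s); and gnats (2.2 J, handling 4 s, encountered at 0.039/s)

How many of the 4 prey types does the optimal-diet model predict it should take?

E/h in descending order: midges 1.28, gnats 0.55, small moths 0.383, fruit flies 0.27 J/s. The optimal diet is the largest prefix of this list for which every included type satisfies E_i/h_i > R on the types above it.
Rate on top 1: 0.2552. gnats: 0.55 > 0.2552 → include.
Rate on top 2: 0.2879. small moths: 0.383 > 0.2879 → include.
Rate on top 3: 0.3112. fruit flies: 0.27 < 0.3112 → exclude; stop.
Optimal diet: midges, gnats, small moths — 3 of 4 types.

3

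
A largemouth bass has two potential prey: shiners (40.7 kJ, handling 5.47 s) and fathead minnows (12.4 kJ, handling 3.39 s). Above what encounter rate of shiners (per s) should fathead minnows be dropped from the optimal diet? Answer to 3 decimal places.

0.177 per s

The zero-one rule: include fathead minnows iff E₂/h₂ > λE₁/(1+λh₁). Equality gives the switch point.
λE₁h₂ = E₂ + λE₂h₁ ⇒ λ = E₂/(E₁h₂ − E₂h₁) = 12.4/(138 − 67.83) = 0.1768 per s.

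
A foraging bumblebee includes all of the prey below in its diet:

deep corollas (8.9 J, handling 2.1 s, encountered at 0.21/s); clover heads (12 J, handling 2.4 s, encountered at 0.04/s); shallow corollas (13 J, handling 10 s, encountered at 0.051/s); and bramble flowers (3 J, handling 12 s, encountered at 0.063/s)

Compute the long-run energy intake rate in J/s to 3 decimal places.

Energy encountered per unit search time: 0.21×8.9 + 0.04×12 + 0.051×13 + 0.063×3 = 3.201 J/s.
Handling time per unit search time: 0.21×2.1 + 0.04×2.4 + 0.051×10 + 0.063×12 = 1.803.
Rate = 3.201/(1 + 1.803) = 1.142 J/s.

1.142 J/s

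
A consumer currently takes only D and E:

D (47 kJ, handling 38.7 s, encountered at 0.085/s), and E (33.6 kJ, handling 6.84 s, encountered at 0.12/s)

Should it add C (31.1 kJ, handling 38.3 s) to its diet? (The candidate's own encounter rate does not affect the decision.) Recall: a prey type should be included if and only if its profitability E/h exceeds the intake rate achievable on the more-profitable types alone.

No

Intake rate on the current diet: R = (0.085×47 + 0.12×33.6) / (1 + 0.085×38.7 + 0.12×6.84) = 8.027/5.11 = 1.571 kJ/s.
Profitability of C: 31.1/38.3 = 0.812 kJ/s.
0.812 < 1.571, so adding C would lower the average — exclude it.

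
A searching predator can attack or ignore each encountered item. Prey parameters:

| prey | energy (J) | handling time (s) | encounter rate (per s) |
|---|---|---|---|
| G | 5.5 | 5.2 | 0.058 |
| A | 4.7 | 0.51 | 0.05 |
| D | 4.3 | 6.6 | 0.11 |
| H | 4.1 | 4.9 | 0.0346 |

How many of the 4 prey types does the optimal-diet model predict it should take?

4

Rank by E/h (J/s): A 9.22, G 1.06, H 0.837, D 0.652. Include each in turn until the next type's E/h falls below the running intake rate.
Rate on top 1: 0.2292. G: 1.06 > 0.2292 → include.
Rate on top 2: 0.4175. H: 0.837 > 0.4175 → include.
Rate on top 3: 0.4649. D: 0.652 > 0.4649 → include.
Optimal diet: A, G, H, D — 4 of 4 types.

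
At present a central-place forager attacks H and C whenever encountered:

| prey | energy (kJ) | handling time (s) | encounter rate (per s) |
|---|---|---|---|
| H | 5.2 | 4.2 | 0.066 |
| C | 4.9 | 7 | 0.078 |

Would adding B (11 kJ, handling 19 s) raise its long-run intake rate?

Intake rate on the current diet: R = (0.066×5.2 + 0.078×4.9) / (1 + 0.066×4.2 + 0.078×7) = 0.7254/1.823 = 0.3979 kJ/s.
B: E/h = 11/19 = 0.5789 kJ/s.
Since 0.5789 > R, including B increases the long-run rate.

Yes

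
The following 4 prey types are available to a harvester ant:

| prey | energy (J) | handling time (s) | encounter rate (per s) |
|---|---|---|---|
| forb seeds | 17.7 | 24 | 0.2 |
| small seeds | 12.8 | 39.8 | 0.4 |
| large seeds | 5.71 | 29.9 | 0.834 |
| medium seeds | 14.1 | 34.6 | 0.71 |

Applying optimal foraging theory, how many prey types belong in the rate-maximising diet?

1

Profitabilities (E/h, J/s): forb seeds 0.737, medium seeds 0.408, small seeds 0.322, large seeds 0.191. Add prey in this order while the next type's profitability exceeds the intake rate on those already taken.
Rate on top 1: 0.6103. medium seeds: 0.408 < 0.6103 → exclude; stop.
Optimal diet: forb seeds — 1 of 4 types.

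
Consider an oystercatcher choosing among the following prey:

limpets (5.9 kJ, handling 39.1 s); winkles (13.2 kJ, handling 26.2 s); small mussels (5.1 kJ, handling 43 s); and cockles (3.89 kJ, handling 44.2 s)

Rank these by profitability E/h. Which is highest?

winkles

Profitability E/h (kJ/s): limpets = 5.9/39.1 = 0.151, winkles = 13.2/26.2 = 0.504, small mussels = 5.1/43 = 0.119, cockles = 3.89/44.2 = 0.088.
Ranked: winkles > limpets > small mussels > cockles.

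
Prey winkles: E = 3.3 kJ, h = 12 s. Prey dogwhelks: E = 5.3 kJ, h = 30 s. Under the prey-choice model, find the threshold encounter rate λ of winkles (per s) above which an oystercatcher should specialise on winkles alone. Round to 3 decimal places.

The zero-one rule: include dogwhelks iff E₂/h₂ > λE₁/(1+λh₁). Equality gives the switch point.
λE₁h₂ = E₂ + λE₂h₁ ⇒ λ = E₂/(E₁h₂ − E₂h₁) = 5.3/(99 − 63.6) = 0.1497 per s.

0.150 per s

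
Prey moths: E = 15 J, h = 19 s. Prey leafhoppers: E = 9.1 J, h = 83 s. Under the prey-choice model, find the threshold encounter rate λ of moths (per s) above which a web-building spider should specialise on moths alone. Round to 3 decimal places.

At the threshold, the rate on moths alone equals the profitability of leafhoppers: λ·15/(1 + λ·19) = 9.1/83 = 0.1096.
Rearranging, λ(15 − 0.1096×19) = 0.1096, so λ = 0.1096/12.92 = 0.008488 per s.

0.008 per s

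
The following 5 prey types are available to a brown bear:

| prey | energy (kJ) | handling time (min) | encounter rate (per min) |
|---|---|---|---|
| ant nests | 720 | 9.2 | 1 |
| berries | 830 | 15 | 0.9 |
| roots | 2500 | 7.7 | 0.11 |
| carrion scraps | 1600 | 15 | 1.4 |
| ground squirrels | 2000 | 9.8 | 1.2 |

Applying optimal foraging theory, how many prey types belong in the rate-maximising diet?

2

Profitabilities (E/h, kJ/min): roots 325, ground squirrels 204, carrion scraps 107, ant nests 78.3, berries 55.3. Add prey in this order while the next type's profitability exceeds the intake rate on those already taken.
Rate on top 1: 148.9. ground squirrels: 204 > 148.9 → include.
Rate on top 2: 196.6. carrion scraps: 107 < 196.6 → exclude; stop.
Optimal diet: roots, ground squirrels — 2 of 5 types.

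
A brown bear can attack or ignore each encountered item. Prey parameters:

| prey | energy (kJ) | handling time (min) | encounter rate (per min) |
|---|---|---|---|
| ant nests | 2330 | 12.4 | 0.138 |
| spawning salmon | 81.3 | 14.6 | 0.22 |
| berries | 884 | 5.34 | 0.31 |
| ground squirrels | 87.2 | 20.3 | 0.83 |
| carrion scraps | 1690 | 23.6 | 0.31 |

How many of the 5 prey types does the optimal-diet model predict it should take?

2

Profitabilities (E/h, kJ/min): ant nests 188, berries 166, carrion scraps 71.6, spawning salmon 5.57, ground squirrels 4.3. Add prey in this order while the next type's profitability exceeds the intake rate on those already taken.
Rate on top 1: 118.6. berries: 166 > 118.6 → include.
Rate on top 2: 136.4. carrion scraps: 71.6 < 136.4 → exclude; stop.
Optimal diet: ant nests, berries — 2 of 5 types.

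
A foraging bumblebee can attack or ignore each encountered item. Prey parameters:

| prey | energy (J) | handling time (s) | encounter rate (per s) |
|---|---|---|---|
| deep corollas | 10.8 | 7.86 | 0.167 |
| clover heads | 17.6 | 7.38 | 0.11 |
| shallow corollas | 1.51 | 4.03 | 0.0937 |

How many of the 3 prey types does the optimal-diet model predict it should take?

Profitabilities (E/h, J/s): clover heads 2.38, deep corollas 1.37, shallow corollas 0.375. Add prey in this order while the next type's profitability exceeds the intake rate on those already taken.
Rate on top 1: 1.069. deep corollas: 1.37 > 1.069 → include.
Rate on top 2: 1.197. shallow corollas: 0.375 < 1.197 → exclude; stop.
Optimal diet: clover heads, deep corollas — 2 of 3 types.

2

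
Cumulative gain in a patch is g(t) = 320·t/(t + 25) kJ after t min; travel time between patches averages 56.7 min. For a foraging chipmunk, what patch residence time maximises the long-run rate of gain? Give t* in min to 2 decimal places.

By the marginal value theorem, leave when the instantaneous gain rate g'(t) equals the habitat-wide average g(t)/(T + t).
g'(t) = 320·25/(t + 25)². Setting 320·25/(t+25)² = 320t/[(t+25)(56.7+t)] gives 25(56.7+t) = t(t+25), so t² = 25×56.7 = 1418.
t* = √1418 = 37.65 min.

37.65 min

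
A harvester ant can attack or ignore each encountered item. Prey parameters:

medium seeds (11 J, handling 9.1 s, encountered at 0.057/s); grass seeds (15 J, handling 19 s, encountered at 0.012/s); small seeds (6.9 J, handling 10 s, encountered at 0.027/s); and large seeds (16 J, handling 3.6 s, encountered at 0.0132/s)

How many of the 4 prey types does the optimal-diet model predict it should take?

E/h in descending order: large seeds 4.44, medium seeds 1.21, grass seeds 0.789, small seeds 0.69 J/s. The optimal diet is the largest prefix of this list for which every included type satisfies E_i/h_i > R on the types above it.
Rate on top 1: 0.2016. medium seeds: 1.21 > 0.2016 → include.
Rate on top 2: 0.5352. grass seeds: 0.789 > 0.5352 → include.
Rate on top 3: 0.5675. small seeds: 0.69 > 0.5675 → include.
Optimal diet: large seeds, medium seeds, grass seeds, small seeds — 4 of 4 types.

4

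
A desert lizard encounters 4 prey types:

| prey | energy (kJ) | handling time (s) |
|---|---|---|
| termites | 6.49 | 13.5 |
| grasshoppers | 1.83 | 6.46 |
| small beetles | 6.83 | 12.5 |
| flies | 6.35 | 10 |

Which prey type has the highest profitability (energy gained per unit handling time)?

flies

Profitability E/h (kJ/s): termites = 6.49/13.5 = 0.481, grasshoppers = 1.83/6.46 = 0.283, small beetles = 6.83/12.5 = 0.546, flies = 6.35/10 = 0.635.
Ranked: flies > small beetles > termites > grasshoppers.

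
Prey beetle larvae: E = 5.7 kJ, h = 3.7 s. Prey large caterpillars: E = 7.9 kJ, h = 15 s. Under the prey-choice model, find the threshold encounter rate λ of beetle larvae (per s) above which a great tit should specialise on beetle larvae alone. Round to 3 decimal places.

At the threshold, the rate on beetle larvae alone equals the profitability of large caterpillars: λ·5.7/(1 + λ·3.7) = 7.9/15 = 0.5267.
Rearranging, λ(5.7 − 0.5267×3.7) = 0.5267, so λ = 0.5267/3.751 = 0.1404 per s.

0.140 per s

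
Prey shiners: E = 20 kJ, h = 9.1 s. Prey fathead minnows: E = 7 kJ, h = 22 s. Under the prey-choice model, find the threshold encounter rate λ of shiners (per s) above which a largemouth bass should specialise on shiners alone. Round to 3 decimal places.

At the threshold, the rate on shiners alone equals the profitability of fathead minnows: λ·20/(1 + λ·9.1) = 7/22 = 0.3182.
Rearranging, λ(20 − 0.3182×9.1) = 0.3182, so λ = 0.3182/17.1 = 0.0186 per s.

0.019 per s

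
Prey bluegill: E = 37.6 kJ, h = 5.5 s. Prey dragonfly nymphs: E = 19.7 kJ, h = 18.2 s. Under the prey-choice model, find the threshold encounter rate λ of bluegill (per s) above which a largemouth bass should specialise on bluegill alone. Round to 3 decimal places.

0.034 per s

The zero-one rule: include dragonfly nymphs iff E₂/h₂ > λE₁/(1+λh₁). Equality gives the switch point.
λE₁h₂ = E₂ + λE₂h₁ ⇒ λ = E₂/(E₁h₂ − E₂h₁) = 19.7/(684.3 − 108.3) = 0.0342 per s.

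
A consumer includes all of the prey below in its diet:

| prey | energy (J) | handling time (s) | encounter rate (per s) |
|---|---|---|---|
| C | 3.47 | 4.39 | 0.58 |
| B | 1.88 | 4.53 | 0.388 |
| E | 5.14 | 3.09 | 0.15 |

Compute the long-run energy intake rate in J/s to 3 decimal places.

0.609 J/s

R = (0.58×3.47 + 0.388×1.88 + 0.15×5.14) / (1 + 0.58×4.39 + 0.388×4.53 + 0.15×3.09) = 3.513/5.767 = 0.6091 J/s.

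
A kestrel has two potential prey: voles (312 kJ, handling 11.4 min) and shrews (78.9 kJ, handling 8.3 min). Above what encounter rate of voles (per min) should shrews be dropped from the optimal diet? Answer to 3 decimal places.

At the threshold, the rate on voles alone equals the profitability of shrews: λ·312/(1 + λ·11.4) = 78.9/8.3 = 9.506.
Rearranging, λ(312 − 9.506×11.4) = 9.506, so λ = 9.506/203.6 = 0.04668 per min.

0.047 per min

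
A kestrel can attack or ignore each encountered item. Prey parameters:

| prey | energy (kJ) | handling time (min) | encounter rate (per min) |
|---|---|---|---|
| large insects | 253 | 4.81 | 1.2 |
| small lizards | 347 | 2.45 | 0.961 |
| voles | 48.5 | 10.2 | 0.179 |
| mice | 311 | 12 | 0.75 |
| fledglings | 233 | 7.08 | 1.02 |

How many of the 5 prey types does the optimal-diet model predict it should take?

E/h in descending order: small lizards 142, large insects 52.6, fledglings 32.9, mice 25.9, voles 4.75 kJ/min. The optimal diet is the largest prefix of this list for which every included type satisfies E_i/h_i > R on the types above it.
Rate on top 1: 99.41. large insects: 52.6 < 99.41 → exclude; stop.
Optimal diet: small lizards — 1 of 5 types.

1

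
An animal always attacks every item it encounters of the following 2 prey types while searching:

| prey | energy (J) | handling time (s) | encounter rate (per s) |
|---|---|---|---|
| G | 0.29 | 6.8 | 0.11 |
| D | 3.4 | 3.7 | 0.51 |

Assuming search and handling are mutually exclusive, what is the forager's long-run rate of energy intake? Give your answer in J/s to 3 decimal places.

0.486 J/s

R = Σλ_iE_i / (1 + Σλ_ih_i)
Numerator: 0.11×0.29 + 0.51×3.4 = 1.766
Denominator: 1 + 0.11×6.8 + 0.51×3.7 = 3.635
R = 1.766/3.635 = 0.4858 J/s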